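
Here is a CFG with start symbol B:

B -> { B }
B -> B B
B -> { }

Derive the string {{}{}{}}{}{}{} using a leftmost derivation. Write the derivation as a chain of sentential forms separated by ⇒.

B ⇒ BB   [B -> B B]
BB ⇒ BBB   [B -> B B]
BBB ⇒ BBBB   [B -> B B]
BBBB ⇒ {B}BBB   [B -> { B }]
{B}BBB ⇒ {BB}BBB   [B -> B B]
{BB}BBB ⇒ {BBB}BBB   [B -> B B]
{BBB}BBB ⇒ {{}BB}BBB   [B -> { }]
{{}BB}BBB ⇒ {{}{}B}BBB   [B -> { }]
{{}{}B}BBB ⇒ {{}{}{}}BBB   [B -> { }]
{{}{}{}}BBB ⇒ {{}{}{}}{}BB   [B -> { }]
{{}{}{}}{}BB ⇒ {{}{}{}}{}{}B   [B -> { }]
{{}{}{}}{}{}B ⇒ {{}{}{}}{}{}{}   [B -> { }]

B⇒BB⇒BBB⇒BBBB⇒{B}BBB⇒{BB}BBB⇒{BBB}BBB⇒{{}BB}BBB⇒{{}{}B}BBB⇒{{}{}{}}BBB⇒{{}{}{}}{}BB⇒{{}{}{}}{}{}B⇒{{}{}{}}{}{}{}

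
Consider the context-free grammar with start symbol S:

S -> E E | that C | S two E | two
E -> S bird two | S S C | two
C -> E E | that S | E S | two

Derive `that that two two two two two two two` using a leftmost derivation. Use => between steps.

S => E E   [S -> E E]
E E => S S C E   [E -> S S C]
S S C E => S two E S C E   [S -> S two E]
S two E S C E => that C two E S C E   [S -> that C]
that C two E S C E => that that S two E S C E   [C -> that S]
that that S two E S C E => that that E E two E S C E   [S -> E E]
that that E E two E S C E => that that two E two E S C E   [E -> two]
that that two E two E S C E => that that two two two E S C E   [E -> two]
that that two two two E S C E => that that two two two two S C E   [E -> two]
that that two two two two S C E => that that two two two two two C E   [S -> two]
that that two two two two two C E => that that two two two two two two E   [C -> two]
that that two two two two two two E => that that two two two two two two two   [E -> two]

S => E E => S S C E => S two E S C E => that C two E S C E => that that S two E S C E => that that E E two E S C E => that that two E two E S C E => that that two two two E S C E => that that two two two two S C E => that that two two two two two C E => that that two two two two two two E => that that two two two two two two two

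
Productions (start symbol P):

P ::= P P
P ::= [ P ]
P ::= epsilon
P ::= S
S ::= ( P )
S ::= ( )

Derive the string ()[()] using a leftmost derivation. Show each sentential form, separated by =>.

P => PP => SP => (P)P => ()P => ()[P] => ()[PP] => ()[SP] => ()[()P] => ()[()]

P => PP   [P ::= P P]
PP => SP   [P ::= S]
SP => (P)P   [S ::= ( P )]
(P)P => ()P   [P ::= epsilon]
()P => ()[P]   [P ::= [ P ]]
()[P] => ()[PP]   [P ::= P P]
()[PP] => ()[SP]   [P ::= S]
()[SP] => ()[()P]   [S ::= ( )]
()[()P] => ()[()]   [P ::= epsilon]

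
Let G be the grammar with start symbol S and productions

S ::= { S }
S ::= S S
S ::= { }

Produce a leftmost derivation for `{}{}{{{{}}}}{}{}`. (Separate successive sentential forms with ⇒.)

S ⇒ SS ⇒ {}S ⇒ {}SS ⇒ {}{}S ⇒ {}{}SS ⇒ {}{}{S}S ⇒ {}{}{{S}}S ⇒ {}{}{{{S}}}S ⇒ {}{}{{{{}}}}S ⇒ {}{}{{{{}}}}SS ⇒ {}{}{{{{}}}}{}S ⇒ {}{}{{{{}}}}{}{}

S ⇒ SS   [S ::= S S]
SS ⇒ {}S   [S ::= { }]
{}S ⇒ {}SS   [S ::= S S]
{}SS ⇒ {}{}S   [S ::= { }]
{}{}S ⇒ {}{}SS   [S ::= S S]
{}{}SS ⇒ {}{}{S}S   [S ::= { S }]
{}{}{S}S ⇒ {}{}{{S}}S   [S ::= { S }]
{}{}{{S}}S ⇒ {}{}{{{S}}}S   [S ::= { S }]
{}{}{{{S}}}S ⇒ {}{}{{{{}}}}S   [S ::= { }]
{}{}{{{{}}}}S ⇒ {}{}{{{{}}}}SS   [S ::= S S]
{}{}{{{{}}}}SS ⇒ {}{}{{{{}}}}{}S   [S ::= { }]
{}{}{{{{}}}}{}S ⇒ {}{}{{{{}}}}{}{}   [S ::= { }]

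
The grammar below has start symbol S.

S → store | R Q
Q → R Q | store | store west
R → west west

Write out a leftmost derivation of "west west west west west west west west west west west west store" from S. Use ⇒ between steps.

S ⇒ R Q ⇒ west west Q ⇒ west west R Q ⇒ west west west west Q ⇒ west west west west R Q ⇒ west west west west west west Q ⇒ west west west west west west R Q ⇒ west west west west west west west west Q ⇒ west west west west west west west west R Q ⇒ west west west west west west west west west west Q ⇒ west west west west west west west west west west R Q ⇒ west west west west west west west west west west west west Q ⇒ west west west west west west west west west west west west store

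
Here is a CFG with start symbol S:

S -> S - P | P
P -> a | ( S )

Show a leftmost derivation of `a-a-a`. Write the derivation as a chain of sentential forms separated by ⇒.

S ⇒ S-P ⇒ S-P-P ⇒ P-P-P ⇒ a-P-P ⇒ a-a-P ⇒ a-a-a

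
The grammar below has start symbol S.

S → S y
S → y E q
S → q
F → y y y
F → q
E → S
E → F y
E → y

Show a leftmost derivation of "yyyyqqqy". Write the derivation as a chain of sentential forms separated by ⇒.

S ⇒ Sy ⇒ yEqy ⇒ ySqy ⇒ yyEqqy ⇒ yySqqy ⇒ yyyEqqqy ⇒ yyyyqqqy

S ⇒ Sy   [S → S y]
Sy ⇒ yEqy   [S → y E q]
yEqy ⇒ ySqy   [E → S]
ySqy ⇒ yyEqqy   [S → y E q]
yyEqqy ⇒ yySqqy   [E → S]
yySqqy ⇒ yyyEqqqy   [S → y E q]
yyyEqqqy ⇒ yyyyqqqy   [E → y]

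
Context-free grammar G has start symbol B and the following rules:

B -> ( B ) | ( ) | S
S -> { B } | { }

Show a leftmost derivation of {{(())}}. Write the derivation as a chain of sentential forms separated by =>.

B => S => {B} => {S} => {{B}} => {{(B)}} => {{(())}}

B => S   [B -> S]
S => {B}   [S -> { B }]
{B} => {S}   [B -> S]
{S} => {{B}}   [S -> { B }]
{{B}} => {{(B)}}   [B -> ( B )]
{{(B)}} => {{(())}}   [B -> ( )]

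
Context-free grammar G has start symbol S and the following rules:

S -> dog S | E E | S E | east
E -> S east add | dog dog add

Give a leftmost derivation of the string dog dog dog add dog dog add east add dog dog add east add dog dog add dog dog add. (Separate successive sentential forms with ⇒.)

S ⇒ S E ⇒ E E E ⇒ S east add E E ⇒ dog S east add E E ⇒ dog E E east add E E ⇒ dog S east add E east add E E ⇒ dog E E east add E east add E E ⇒ dog dog dog add E east add E east add E E ⇒ dog dog dog add dog dog add east add E east add E E ⇒ dog dog dog add dog dog add east add dog dog add east add E E ⇒ dog dog dog add dog dog add east add dog dog add east add dog dog add E ⇒ dog dog dog add dog dog add east add dog dog add east add dog dog add dog dog add

S ⇒ S E   [S -> S E]
S E ⇒ E E E   [S -> E E]
E E E ⇒ S east add E E   [E -> S east add]
S east add E E ⇒ dog S east add E E   [S -> dog S]
dog S east add E E ⇒ dog E E east add E E   [S -> E E]
dog E E east add E E ⇒ dog S east add E east add E E   [E -> S east add]
dog S east add E east add E E ⇒ dog E E east add E east add E E   [S -> E E]
dog E E east add E east add E E ⇒ dog dog dog add E east add E east add E E   [E -> dog dog add]
dog dog dog add E east add E east add E E ⇒ dog dog dog add dog dog add east add E east add E E   [E -> dog dog add]
dog dog dog add dog dog add east add E east add E E ⇒ dog dog dog add dog dog add east add dog dog add east add E E   [E -> dog dog add]
dog dog dog add dog dog add east add dog dog add east add E E ⇒ dog dog dog add dog dog add east add dog dog add east add dog dog add E   [E -> dog dog add]
dog dog dog add dog dog add east add dog dog add east add dog dog add E ⇒ dog dog dog add dog dog add east add dog dog add east add dog dog add dog dog add   [E -> dog dog add]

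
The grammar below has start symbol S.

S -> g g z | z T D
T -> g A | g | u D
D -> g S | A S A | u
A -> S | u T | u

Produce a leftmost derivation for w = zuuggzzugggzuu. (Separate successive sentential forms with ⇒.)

S ⇒ zTD ⇒ zuDD ⇒ zuuD ⇒ zuuASA ⇒ zuuSSA ⇒ zuuggzSA ⇒ zuuggzzTDA ⇒ zuuggzzuDDA ⇒ zuuggzzugSDA ⇒ zuuggzzugggzDA ⇒ zuuggzzugggzuA ⇒ zuuggzzugggzuu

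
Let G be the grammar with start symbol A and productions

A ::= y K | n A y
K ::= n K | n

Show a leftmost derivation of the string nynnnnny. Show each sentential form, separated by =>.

A => nAy => nyKy => nynKy => nynnKy => nynnnKy => nynnnnKy => nynnnnny

A => nAy   [A ::= n A y]
nAy => nyKy   [A ::= y K]
nyKy => nynKy   [K ::= n K]
nynKy => nynnKy   [K ::= n K]
nynnKy => nynnnKy   [K ::= n K]
nynnnKy => nynnnnKy   [K ::= n K]
nynnnnKy => nynnnnny   [K ::= n]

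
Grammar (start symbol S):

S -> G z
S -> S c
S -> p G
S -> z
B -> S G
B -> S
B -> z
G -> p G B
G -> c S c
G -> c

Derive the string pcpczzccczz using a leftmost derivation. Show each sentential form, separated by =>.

S=>Gz=>pGBz=>pcScBz=>pcSccBz=>pcScccBz=>pcGzcccBz=>pcpGBzcccBz=>pcpcBzcccBz=>pcpczzcccBz=>pcpczzccczz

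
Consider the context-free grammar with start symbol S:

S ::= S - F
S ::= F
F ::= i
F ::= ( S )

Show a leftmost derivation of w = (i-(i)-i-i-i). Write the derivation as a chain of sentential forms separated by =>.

S => F => (S) => (S-F) => (S-F-F) => (S-F-F-F) => (S-F-F-F-F) => (F-F-F-F-F) => (i-F-F-F-F) => (i-(S)-F-F-F) => (i-(F)-F-F-F) => (i-(i)-F-F-F) => (i-(i)-i-F-F) => (i-(i)-i-i-F) => (i-(i)-i-i-i)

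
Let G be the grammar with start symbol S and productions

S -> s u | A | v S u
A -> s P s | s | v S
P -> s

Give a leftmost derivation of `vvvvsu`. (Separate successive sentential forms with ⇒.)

S ⇒ vSu   [S -> v S u]
vSu ⇒ vAu   [S -> A]
vAu ⇒ vvSu   [A -> v S]
vvSu ⇒ vvAu   [S -> A]
vvAu ⇒ vvvSu   [A -> v S]
vvvSu ⇒ vvvAu   [S -> A]
vvvAu ⇒ vvvvSu   [A -> v S]
vvvvSu ⇒ vvvvAu   [S -> A]
vvvvAu ⇒ vvvvsu   [A -> s]

S ⇒ vSu ⇒ vAu ⇒ vvSu ⇒ vvAu ⇒ vvvSu ⇒ vvvAu ⇒ vvvvSu ⇒ vvvvAu ⇒ vvvvsu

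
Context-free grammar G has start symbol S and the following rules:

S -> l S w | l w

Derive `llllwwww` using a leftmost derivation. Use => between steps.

S => lSw   [S -> l S w]
lSw => llSww   [S -> l S w]
llSww => lllSwww   [S -> l S w]
lllSwww => llllwwww   [S -> l w]

S => lSw => llSww => lllSwww => llllwwww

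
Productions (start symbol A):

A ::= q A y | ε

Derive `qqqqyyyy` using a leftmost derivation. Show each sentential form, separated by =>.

A => qAy => qqAyy => qqqAyyy => qqqqAyyyy => qqqqyyyy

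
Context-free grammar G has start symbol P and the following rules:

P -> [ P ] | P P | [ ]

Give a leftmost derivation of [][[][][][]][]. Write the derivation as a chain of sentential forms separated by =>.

P => PP => []P => []PP => [][P]P => [][PP]P => [][PPP]P => [][PPPP]P => [][[]PPP]P => [][[][]PP]P => [][[][][]P]P => [][[][][][]]P => [][[][][][]][]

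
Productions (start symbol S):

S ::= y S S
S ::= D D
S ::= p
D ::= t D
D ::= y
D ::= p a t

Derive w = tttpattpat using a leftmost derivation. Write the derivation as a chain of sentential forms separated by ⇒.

S ⇒ DD   [S ::= D D]
DD ⇒ tDD   [D ::= t D]
tDD ⇒ ttDD   [D ::= t D]
ttDD ⇒ tttDD   [D ::= t D]
tttDD ⇒ tttpatD   [D ::= p a t]
tttpatD ⇒ tttpattD   [D ::= t D]
tttpattD ⇒ tttpattpat   [D ::= p a t]

S ⇒ DD ⇒ tDD ⇒ ttDD ⇒ tttDD ⇒ tttpatD ⇒ tttpattD ⇒ tttpattpat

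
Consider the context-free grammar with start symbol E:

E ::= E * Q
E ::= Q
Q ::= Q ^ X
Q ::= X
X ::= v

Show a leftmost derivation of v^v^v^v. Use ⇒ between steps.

E ⇒ Q   [E ::= Q]
Q ⇒ Q^X   [Q ::= Q ^ X]
Q^X ⇒ Q^X^X   [Q ::= Q ^ X]
Q^X^X ⇒ Q^X^X^X   [Q ::= Q ^ X]
Q^X^X^X ⇒ X^X^X^X   [Q ::= X]
X^X^X^X ⇒ v^X^X^X   [X ::= v]
v^X^X^X ⇒ v^v^X^X   [X ::= v]
v^v^X^X ⇒ v^v^v^X   [X ::= v]
v^v^v^X ⇒ v^v^v^v   [X ::= v]

E⇒Q⇒Q^X⇒Q^X^X⇒Q^X^X^X⇒X^X^X^X⇒v^X^X^X⇒v^v^X^X⇒v^v^v^X⇒v^v^v^v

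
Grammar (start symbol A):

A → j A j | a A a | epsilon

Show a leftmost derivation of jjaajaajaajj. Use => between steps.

A => jAj => jjAjj => jjaAajj => jjaaAaajj => jjaajAjaajj => jjaajaAajaajj => jjaajaajaajj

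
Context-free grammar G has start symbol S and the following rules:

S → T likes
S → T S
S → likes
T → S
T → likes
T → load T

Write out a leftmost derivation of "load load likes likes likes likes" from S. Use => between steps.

S => T S => S S => T S S => load T S S => load S S S => load T S S S => load load T S S S => load load S S S S => load load likes S S S => load load likes likes S S => load load likes likes likes S => load load likes likes likes likes

S => T S   [S → T S]
T S => S S   [T → S]
S S => T S S   [S → T S]
T S S => load T S S   [T → load T]
load T S S => load S S S   [T → S]
load S S S => load T S S S   [S → T S]
load T S S S => load load T S S S   [T → load T]
load load T S S S => load load S S S S   [T → S]
load load S S S S => load load likes S S S   [S → likes]
load load likes S S S => load load likes likes S S   [S → likes]
load load likes likes S S => load load likes likes likes S   [S → likes]
load load likes likes likes S => load load likes likes likes likes   [S → likes]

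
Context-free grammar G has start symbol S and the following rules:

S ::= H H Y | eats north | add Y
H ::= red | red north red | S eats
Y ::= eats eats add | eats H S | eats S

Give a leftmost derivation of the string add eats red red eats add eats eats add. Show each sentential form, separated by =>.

S => add Y => add eats S => add eats H H Y => add eats red H Y => add eats red red Y => add eats red red eats S => add eats red red eats add Y => add eats red red eats add eats eats add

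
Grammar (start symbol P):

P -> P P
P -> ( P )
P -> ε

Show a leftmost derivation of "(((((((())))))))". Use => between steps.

P => (P) => ((P)) => (((P))) => ((((P)))) => (((((P))))) => ((((((P)))))) => (((((((P))))))) => ((((((((P)))))))) => (((((((())))))))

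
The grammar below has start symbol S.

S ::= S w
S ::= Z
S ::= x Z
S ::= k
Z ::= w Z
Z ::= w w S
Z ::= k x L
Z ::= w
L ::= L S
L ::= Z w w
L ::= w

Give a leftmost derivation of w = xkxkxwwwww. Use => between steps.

S => Sw   [S ::= S w]
Sw => Sww   [S ::= S w]
Sww => xZww   [S ::= x Z]
xZww => xkxLww   [Z ::= k x L]
xkxLww => xkxZwwww   [L ::= Z w w]
xkxZwwww => xkxkxLwwww   [Z ::= k x L]
xkxkxLwwww => xkxkxwwwww   [L ::= w]

S => Sw => Sww => xZww => xkxLww => xkxZwwww => xkxkxLwwww => xkxkxwwwww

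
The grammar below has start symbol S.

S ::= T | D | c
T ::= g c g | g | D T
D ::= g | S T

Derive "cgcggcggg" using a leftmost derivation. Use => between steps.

S => D   [S ::= D]
D => ST   [D ::= S T]
ST => TT   [S ::= T]
TT => DTT   [T ::= D T]
DTT => STTT   [D ::= S T]
STTT => cTTT   [S ::= c]
cTTT => cgcgTT   [T ::= g c g]
cgcgTT => cgcggcgT   [T ::= g c g]
cgcggcgT => cgcggcgDT   [T ::= D T]
cgcggcgDT => cgcggcggT   [D ::= g]
cgcggcggT => cgcggcggg   [T ::= g]

S => D => ST => TT => DTT => STTT => cTTT => cgcgTT => cgcggcgT => cgcggcgDT => cgcggcggT => cgcggcggg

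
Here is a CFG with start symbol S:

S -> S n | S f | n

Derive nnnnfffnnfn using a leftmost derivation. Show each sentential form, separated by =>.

S => Sn => Sfn => Snfn => Snnfn => Sfnnfn => Sffnnfn => Sfffnnfn => Snfffnnfn => Snnfffnnfn => Snnnfffnnfn => nnnnfffnnfn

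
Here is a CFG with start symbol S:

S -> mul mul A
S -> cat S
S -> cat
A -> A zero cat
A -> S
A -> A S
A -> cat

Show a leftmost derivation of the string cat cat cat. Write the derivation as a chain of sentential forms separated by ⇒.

S ⇒ cat S ⇒ cat cat S ⇒ cat cat cat

S ⇒ cat S   [S -> cat S]
cat S ⇒ cat cat S   [S -> cat S]
cat cat S ⇒ cat cat cat   [S -> cat]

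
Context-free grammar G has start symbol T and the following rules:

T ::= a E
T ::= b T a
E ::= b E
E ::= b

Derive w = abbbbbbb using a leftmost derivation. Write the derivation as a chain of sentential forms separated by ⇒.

T ⇒ aE ⇒ abE ⇒ abbE ⇒ abbbE ⇒ abbbbE ⇒ abbbbbE ⇒ abbbbbbE ⇒ abbbbbbb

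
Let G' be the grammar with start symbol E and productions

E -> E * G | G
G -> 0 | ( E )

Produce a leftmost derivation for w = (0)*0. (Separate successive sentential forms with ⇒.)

E⇒E*G⇒G*G⇒(E)*G⇒(G)*G⇒(0)*G⇒(0)*0

E ⇒ E*G   [E -> E * G]
E*G ⇒ G*G   [E -> G]
G*G ⇒ (E)*G   [G -> ( E )]
(E)*G ⇒ (G)*G   [E -> G]
(G)*G ⇒ (0)*G   [G -> 0]
(0)*G ⇒ (0)*0   [G -> 0]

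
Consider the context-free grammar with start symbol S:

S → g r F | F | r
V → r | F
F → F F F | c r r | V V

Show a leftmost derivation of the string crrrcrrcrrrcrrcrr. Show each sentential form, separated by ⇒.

S⇒F⇒FFF⇒VVFF⇒FVFF⇒FFFVFF⇒VVFFVFF⇒FVFFVFF⇒crrVFFVFF⇒crrrFFVFF⇒crrrcrrFVFF⇒crrrcrrcrrVFF⇒crrrcrrcrrrFF⇒crrrcrrcrrrcrrF⇒crrrcrrcrrrcrrcrr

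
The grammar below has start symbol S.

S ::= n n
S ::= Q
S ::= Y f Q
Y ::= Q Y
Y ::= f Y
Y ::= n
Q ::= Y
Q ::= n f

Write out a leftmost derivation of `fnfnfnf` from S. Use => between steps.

S => YfQ => fYfQ => fQYfQ => fnfYfQ => fnfnfQ => fnfnfnf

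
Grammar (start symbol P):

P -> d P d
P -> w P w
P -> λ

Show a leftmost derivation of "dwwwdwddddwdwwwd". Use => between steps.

P=>dPd=>dwPwd=>dwwPwwd=>dwwwPwwwd=>dwwwdPdwwwd=>dwwwdwPwdwwwd=>dwwwdwdPdwdwwwd=>dwwwdwddPddwdwwwd=>dwwwdwddddwdwwwd

P => dPd   [P -> d P d]
dPd => dwPwd   [P -> w P w]
dwPwd => dwwPwwd   [P -> w P w]
dwwPwwd => dwwwPwwwd   [P -> w P w]
dwwwPwwwd => dwwwdPdwwwd   [P -> d P d]
dwwwdPdwwwd => dwwwdwPwdwwwd   [P -> w P w]
dwwwdwPwdwwwd => dwwwdwdPdwdwwwd   [P -> d P d]
dwwwdwdPdwdwwwd => dwwwdwddPddwdwwwd   [P -> d P d]
dwwwdwddPddwdwwwd => dwwwdwddddwdwwwd   [P -> λ]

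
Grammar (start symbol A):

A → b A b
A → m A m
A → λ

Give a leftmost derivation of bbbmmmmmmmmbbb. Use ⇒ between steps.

A ⇒ bAb ⇒ bbAbb ⇒ bbbAbbb ⇒ bbbmAmbbb ⇒ bbbmmAmmbbb ⇒ bbbmmmAmmmbbb ⇒ bbbmmmmAmmmmbbb ⇒ bbbmmmmmmmmbbb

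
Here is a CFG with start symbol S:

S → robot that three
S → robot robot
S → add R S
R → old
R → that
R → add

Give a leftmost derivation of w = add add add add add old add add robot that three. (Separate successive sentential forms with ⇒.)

S ⇒ add R S ⇒ add add S ⇒ add add add R S ⇒ add add add add S ⇒ add add add add add R S ⇒ add add add add add old S ⇒ add add add add add old add R S ⇒ add add add add add old add add S ⇒ add add add add add old add add robot that three

S ⇒ add R S   [S → add R S]
add R S ⇒ add add S   [R → add]
add add S ⇒ add add add R S   [S → add R S]
add add add R S ⇒ add add add add S   [R → add]
add add add add S ⇒ add add add add add R S   [S → add R S]
add add add add add R S ⇒ add add add add add old S   [R → old]
add add add add add old S ⇒ add add add add add old add R S   [S → add R S]
add add add add add old add R S ⇒ add add add add add old add add S   [R → add]
add add add add add old add add S ⇒ add add add add add old add add robot that three   [S → robot that three]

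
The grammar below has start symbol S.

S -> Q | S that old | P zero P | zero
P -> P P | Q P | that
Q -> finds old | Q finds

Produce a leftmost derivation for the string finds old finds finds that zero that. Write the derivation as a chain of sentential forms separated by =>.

S => P zero P => Q P zero P => Q finds P zero P => Q finds finds P zero P => finds old finds finds P zero P => finds old finds finds that zero P => finds old finds finds that zero that

S => P zero P   [S -> P zero P]
P zero P => Q P zero P   [P -> Q P]
Q P zero P => Q finds P zero P   [Q -> Q finds]
Q finds P zero P => Q finds finds P zero P   [Q -> Q finds]
Q finds finds P zero P => finds old finds finds P zero P   [Q -> finds old]
finds old finds finds P zero P => finds old finds finds that zero P   [P -> that]
finds old finds finds that zero P => finds old finds finds that zero that   [P -> that]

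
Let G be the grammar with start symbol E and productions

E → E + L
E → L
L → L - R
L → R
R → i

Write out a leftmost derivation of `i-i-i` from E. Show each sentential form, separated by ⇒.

E ⇒ L ⇒ L-R ⇒ L-R-R ⇒ R-R-R ⇒ i-R-R ⇒ i-i-R ⇒ i-i-i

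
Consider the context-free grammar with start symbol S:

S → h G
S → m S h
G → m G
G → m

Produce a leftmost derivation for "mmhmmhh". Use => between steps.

S => mSh => mmShh => mmhGhh => mmhmGhh => mmhmmhh

S => mSh   [S → m S h]
mSh => mmShh   [S → m S h]
mmShh => mmhGhh   [S → h G]
mmhGhh => mmhmGhh   [G → m G]
mmhmGhh => mmhmmhh   [G → m]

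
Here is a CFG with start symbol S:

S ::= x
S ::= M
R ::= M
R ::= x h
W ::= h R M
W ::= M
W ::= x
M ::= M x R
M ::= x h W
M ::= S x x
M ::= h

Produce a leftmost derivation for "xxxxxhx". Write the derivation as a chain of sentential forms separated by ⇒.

S ⇒ M   [S ::= M]
M ⇒ MxR   [M ::= M x R]
MxR ⇒ SxxxR   [M ::= S x x]
SxxxR ⇒ xxxxR   [S ::= x]
xxxxR ⇒ xxxxM   [R ::= M]
xxxxM ⇒ xxxxxhW   [M ::= x h W]
xxxxxhW ⇒ xxxxxhx   [W ::= x]

S ⇒ M ⇒ MxR ⇒ SxxxR ⇒ xxxxR ⇒ xxxxM ⇒ xxxxxhW ⇒ xxxxxhx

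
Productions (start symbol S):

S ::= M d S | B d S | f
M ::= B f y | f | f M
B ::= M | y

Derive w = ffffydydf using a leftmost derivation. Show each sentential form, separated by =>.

S => BdS => MdS => BfydS => MfydS => fMfydS => ffMfydS => ffffydS => ffffydBdS => ffffydydS => ffffydydf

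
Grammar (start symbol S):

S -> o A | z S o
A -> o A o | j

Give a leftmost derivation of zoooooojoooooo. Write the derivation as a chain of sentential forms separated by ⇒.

S ⇒ zSo ⇒ zoAo ⇒ zooAoo ⇒ zoooAooo ⇒ zooooAoooo ⇒ zoooooAooooo ⇒ zooooooAoooooo ⇒ zoooooojoooooo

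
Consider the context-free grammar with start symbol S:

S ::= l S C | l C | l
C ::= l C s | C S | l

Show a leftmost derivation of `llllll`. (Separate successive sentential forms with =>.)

S => lSC   [S ::= l S C]
lSC => llSCC   [S ::= l S C]
llSCC => lllCCC   [S ::= l C]
lllCCC => llllCC   [C ::= l]
llllCC => lllllC   [C ::= l]
lllllC => llllll   [C ::= l]

S => lSC => llSCC => lllCCC => llllCC => lllllC => llllll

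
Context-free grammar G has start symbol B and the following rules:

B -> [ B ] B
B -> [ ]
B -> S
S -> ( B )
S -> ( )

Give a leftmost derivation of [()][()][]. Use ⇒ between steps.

B ⇒ [B]B ⇒ [S]B ⇒ [()]B ⇒ [()][B]B ⇒ [()][S]B ⇒ [()][()]B ⇒ [()][()][]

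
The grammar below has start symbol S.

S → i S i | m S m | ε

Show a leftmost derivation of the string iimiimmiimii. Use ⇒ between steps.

S ⇒ iSi ⇒ iiSii ⇒ iimSmii ⇒ iimiSimii ⇒ iimiiSiimii ⇒ iimiimSmiimii ⇒ iimiimmiimii

S ⇒ iSi   [S → i S i]
iSi ⇒ iiSii   [S → i S i]
iiSii ⇒ iimSmii   [S → m S m]
iimSmii ⇒ iimiSimii   [S → i S i]
iimiSimii ⇒ iimiiSiimii   [S → i S i]
iimiiSiimii ⇒ iimiimSmiimii   [S → m S m]
iimiimSmiimii ⇒ iimiimmiimii   [S → ε]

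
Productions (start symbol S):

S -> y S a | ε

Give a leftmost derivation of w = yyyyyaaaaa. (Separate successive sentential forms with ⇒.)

S ⇒ ySa ⇒ yySaa ⇒ yyySaaa ⇒ yyyySaaaa ⇒ yyyyySaaaaa ⇒ yyyyyaaaaa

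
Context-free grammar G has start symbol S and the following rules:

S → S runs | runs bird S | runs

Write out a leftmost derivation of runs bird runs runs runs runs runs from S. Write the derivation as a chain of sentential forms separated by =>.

S => S runs => S runs runs => S runs runs runs => S runs runs runs runs => runs bird S runs runs runs runs => runs bird runs runs runs runs runs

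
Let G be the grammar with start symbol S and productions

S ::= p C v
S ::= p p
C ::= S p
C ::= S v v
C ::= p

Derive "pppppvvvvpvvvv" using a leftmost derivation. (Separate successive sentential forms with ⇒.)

S ⇒ pCv ⇒ pSvvv ⇒ ppCvvvv ⇒ ppSpvvvv ⇒ pppCvpvvvv ⇒ pppSvvvpvvvv ⇒ ppppCvvvvpvvvv ⇒ pppppvvvvpvvvv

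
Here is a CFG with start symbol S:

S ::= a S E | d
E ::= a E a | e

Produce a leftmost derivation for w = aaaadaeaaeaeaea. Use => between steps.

S=>aSE=>aaSEE=>aaaSEEE=>aaaaSEEEE=>aaaadEEEE=>aaaadaEaEEE=>aaaadaeaEEE=>aaaadaeaaEaEE=>aaaadaeaaeaEE=>aaaadaeaaeaeE=>aaaadaeaaeaeaEa=>aaaadaeaaeaeaea

S => aSE   [S ::= a S E]
aSE => aaSEE   [S ::= a S E]
aaSEE => aaaSEEE   [S ::= a S E]
aaaSEEE => aaaaSEEEE   [S ::= a S E]
aaaaSEEEE => aaaadEEEE   [S ::= d]
aaaadEEEE => aaaadaEaEEE   [E ::= a E a]
aaaadaEaEEE => aaaadaeaEEE   [E ::= e]
aaaadaeaEEE => aaaadaeaaEaEE   [E ::= a E a]
aaaadaeaaEaEE => aaaadaeaaeaEE   [E ::= e]
aaaadaeaaeaEE => aaaadaeaaeaeE   [E ::= e]
aaaadaeaaeaeE => aaaadaeaaeaeaEa   [E ::= a E a]
aaaadaeaaeaeaEa => aaaadaeaaeaeaea   [E ::= e]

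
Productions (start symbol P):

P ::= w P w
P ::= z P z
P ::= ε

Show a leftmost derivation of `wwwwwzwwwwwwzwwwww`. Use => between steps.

P => wPw   [P ::= w P w]
wPw => wwPww   [P ::= w P w]
wwPww => wwwPwww   [P ::= w P w]
wwwPwww => wwwwPwwww   [P ::= w P w]
wwwwPwwww => wwwwwPwwwww   [P ::= w P w]
wwwwwPwwwww => wwwwwzPzwwwww   [P ::= z P z]
wwwwwzPzwwwww => wwwwwzwPwzwwwww   [P ::= w P w]
wwwwwzwPwzwwwww => wwwwwzwwPwwzwwwww   [P ::= w P w]
wwwwwzwwPwwzwwwww => wwwwwzwwwPwwwzwwwww   [P ::= w P w]
wwwwwzwwwPwwwzwwwww => wwwwwzwwwwwwzwwwww   [P ::= ε]

P => wPw => wwPww => wwwPwww => wwwwPwwww => wwwwwPwwwww => wwwwwzPzwwwww => wwwwwzwPwzwwwww => wwwwwzwwPwwzwwwww => wwwwwzwwwPwwwzwwwww => wwwwwzwwwwwwzwwwww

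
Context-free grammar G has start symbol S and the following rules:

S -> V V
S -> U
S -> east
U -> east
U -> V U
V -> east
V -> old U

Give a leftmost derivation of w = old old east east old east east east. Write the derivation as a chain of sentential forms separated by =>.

S => V V => old U V => old V U V => old old U U V => old old V U U V => old old east U U V => old old east east U V => old old east east V U V => old old east east old U U V => old old east east old east U V => old old east east old east east V => old old east east old east east east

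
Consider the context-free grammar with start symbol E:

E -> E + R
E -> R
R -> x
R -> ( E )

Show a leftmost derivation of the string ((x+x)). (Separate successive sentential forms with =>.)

E => R => (E) => (R) => ((E)) => ((E+R)) => ((R+R)) => ((x+R)) => ((x+x))

E => R   [E -> R]
R => (E)   [R -> ( E )]
(E) => (R)   [E -> R]
(R) => ((E))   [R -> ( E )]
((E)) => ((E+R))   [E -> E + R]
((E+R)) => ((R+R))   [E -> R]
((R+R)) => ((x+R))   [R -> x]
((x+R)) => ((x+x))   [R -> x]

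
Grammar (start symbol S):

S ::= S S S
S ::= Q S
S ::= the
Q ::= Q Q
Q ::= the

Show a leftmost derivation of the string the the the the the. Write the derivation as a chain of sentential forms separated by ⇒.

S ⇒ Q S ⇒ Q Q S ⇒ Q Q Q S ⇒ Q Q Q Q S ⇒ the Q Q Q S ⇒ the the Q Q S ⇒ the the the Q S ⇒ the the the the S ⇒ the the the the the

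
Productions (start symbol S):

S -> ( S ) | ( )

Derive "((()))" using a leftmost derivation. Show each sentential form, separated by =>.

S => (S)   [S -> ( S )]
(S) => ((S))   [S -> ( S )]
((S)) => ((()))   [S -> ( )]

S => (S) => ((S)) => ((()))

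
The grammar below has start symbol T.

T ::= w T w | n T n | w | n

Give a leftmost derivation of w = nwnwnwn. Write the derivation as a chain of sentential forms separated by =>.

T => nTn => nwTwn => nwnTnwn => nwnwnwn

T => nTn   [T ::= n T n]
nTn => nwTwn   [T ::= w T w]
nwTwn => nwnTnwn   [T ::= n T n]
nwnTnwn => nwnwnwn   [T ::= w]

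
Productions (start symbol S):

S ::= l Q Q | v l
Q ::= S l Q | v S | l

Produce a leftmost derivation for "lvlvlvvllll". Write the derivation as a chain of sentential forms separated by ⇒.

S ⇒ lQQ ⇒ lvSQ ⇒ lvlQQQ ⇒ lvlvSQQ ⇒ lvlvlQQQQ ⇒ lvlvlvSQQQ ⇒ lvlvlvvlQQQ ⇒ lvlvlvvllQQ ⇒ lvlvlvvlllQ ⇒ lvlvlvvllll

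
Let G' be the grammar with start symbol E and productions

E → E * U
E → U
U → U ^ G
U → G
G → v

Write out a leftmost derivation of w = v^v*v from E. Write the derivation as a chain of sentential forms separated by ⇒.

E⇒E*U⇒U*U⇒U^G*U⇒G^G*U⇒v^G*U⇒v^v*U⇒v^v*G⇒v^v*v

E ⇒ E*U   [E → E * U]
E*U ⇒ U*U   [E → U]
U*U ⇒ U^G*U   [U → U ^ G]
U^G*U ⇒ G^G*U   [U → G]
G^G*U ⇒ v^G*U   [G → v]
v^G*U ⇒ v^v*U   [G → v]
v^v*U ⇒ v^v*G   [U → G]
v^v*G ⇒ v^v*v   [G → v]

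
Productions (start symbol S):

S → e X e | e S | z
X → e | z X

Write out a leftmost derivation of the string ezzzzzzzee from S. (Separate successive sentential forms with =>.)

S=>eXe=>ezXe=>ezzXe=>ezzzXe=>ezzzzXe=>ezzzzzXe=>ezzzzzzXe=>ezzzzzzzXe=>ezzzzzzzee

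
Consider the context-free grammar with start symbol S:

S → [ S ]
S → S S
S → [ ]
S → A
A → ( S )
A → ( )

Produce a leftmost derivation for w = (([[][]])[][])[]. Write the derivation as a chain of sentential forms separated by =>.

S => SS   [S → S S]
SS => AS   [S → A]
AS => (S)S   [A → ( S )]
(S)S => (SS)S   [S → S S]
(SS)S => (SSS)S   [S → S S]
(SSS)S => (ASS)S   [S → A]
(ASS)S => ((S)SS)S   [A → ( S )]
((S)SS)S => (([S])SS)S   [S → [ S ]]
(([S])SS)S => (([SS])SS)S   [S → S S]
(([SS])SS)S => (([[]S])SS)S   [S → [ ]]
(([[]S])SS)S => (([[][]])SS)S   [S → [ ]]
(([[][]])SS)S => (([[][]])[]S)S   [S → [ ]]
(([[][]])[]S)S => (([[][]])[][])S   [S → [ ]]
(([[][]])[][])S => (([[][]])[][])[]   [S → [ ]]

S=>SS=>AS=>(S)S=>(SS)S=>(SSS)S=>(ASS)S=>((S)SS)S=>(([S])SS)S=>(([SS])SS)S=>(([[]S])SS)S=>(([[][]])SS)S=>(([[][]])[]S)S=>(([[][]])[][])S=>(([[][]])[][])[]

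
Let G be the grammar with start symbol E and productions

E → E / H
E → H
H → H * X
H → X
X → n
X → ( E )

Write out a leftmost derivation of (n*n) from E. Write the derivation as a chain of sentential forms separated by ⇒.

E ⇒ H   [E → H]
H ⇒ X   [H → X]
X ⇒ (E)   [X → ( E )]
(E) ⇒ (H)   [E → H]
(H) ⇒ (H*X)   [H → H * X]
(H*X) ⇒ (X*X)   [H → X]
(X*X) ⇒ (n*X)   [X → n]
(n*X) ⇒ (n*n)   [X → n]

E ⇒ H ⇒ X ⇒ (E) ⇒ (H) ⇒ (H*X) ⇒ (X*X) ⇒ (n*X) ⇒ (n*n)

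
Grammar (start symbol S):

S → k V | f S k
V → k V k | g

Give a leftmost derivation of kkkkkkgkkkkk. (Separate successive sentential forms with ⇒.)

S⇒kV⇒kkVk⇒kkkVkk⇒kkkkVkkk⇒kkkkkVkkkk⇒kkkkkkVkkkkk⇒kkkkkkgkkkkk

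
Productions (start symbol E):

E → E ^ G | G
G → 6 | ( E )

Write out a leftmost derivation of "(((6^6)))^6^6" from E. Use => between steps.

E => E^G   [E → E ^ G]
E^G => E^G^G   [E → E ^ G]
E^G^G => G^G^G   [E → G]
G^G^G => (E)^G^G   [G → ( E )]
(E)^G^G => (G)^G^G   [E → G]
(G)^G^G => ((E))^G^G   [G → ( E )]
((E))^G^G => ((G))^G^G   [E → G]
((G))^G^G => (((E)))^G^G   [G → ( E )]
(((E)))^G^G => (((E^G)))^G^G   [E → E ^ G]
(((E^G)))^G^G => (((G^G)))^G^G   [E → G]
(((G^G)))^G^G => (((6^G)))^G^G   [G → 6]
(((6^G)))^G^G => (((6^6)))^G^G   [G → 6]
(((6^6)))^G^G => (((6^6)))^6^G   [G → 6]
(((6^6)))^6^G => (((6^6)))^6^6   [G → 6]

E=>E^G=>E^G^G=>G^G^G=>(E)^G^G=>(G)^G^G=>((E))^G^G=>((G))^G^G=>(((E)))^G^G=>(((E^G)))^G^G=>(((G^G)))^G^G=>(((6^G)))^G^G=>(((6^6)))^G^G=>(((6^6)))^6^G=>(((6^6)))^6^6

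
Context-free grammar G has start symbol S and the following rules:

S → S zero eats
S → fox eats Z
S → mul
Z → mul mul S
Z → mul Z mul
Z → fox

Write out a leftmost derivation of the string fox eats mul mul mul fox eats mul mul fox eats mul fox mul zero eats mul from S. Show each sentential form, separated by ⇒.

S ⇒ fox eats Z   [S → fox eats Z]
fox eats Z ⇒ fox eats mul Z mul   [Z → mul Z mul]
fox eats mul Z mul ⇒ fox eats mul mul mul S mul   [Z → mul mul S]
fox eats mul mul mul S mul ⇒ fox eats mul mul mul fox eats Z mul   [S → fox eats Z]
fox eats mul mul mul fox eats Z mul ⇒ fox eats mul mul mul fox eats mul mul S mul   [Z → mul mul S]
fox eats mul mul mul fox eats mul mul S mul ⇒ fox eats mul mul mul fox eats mul mul S zero eats mul   [S → S zero eats]
fox eats mul mul mul fox eats mul mul S zero eats mul ⇒ fox eats mul mul mul fox eats mul mul fox eats Z zero eats mul   [S → fox eats Z]
fox eats mul mul mul fox eats mul mul fox eats Z zero eats mul ⇒ fox eats mul mul mul fox eats mul mul fox eats mul Z mul zero eats mul   [Z → mul Z mul]
fox eats mul mul mul fox eats mul mul fox eats mul Z mul zero eats mul ⇒ fox eats mul mul mul fox eats mul mul fox eats mul fox mul zero eats mul   [Z → fox]

S ⇒ fox eats Z ⇒ fox eats mul Z mul ⇒ fox eats mul mul mul S mul ⇒ fox eats mul mul mul fox eats Z mul ⇒ fox eats mul mul mul fox eats mul mul S mul ⇒ fox eats mul mul mul fox eats mul mul S zero eats mul ⇒ fox eats mul mul mul fox eats mul mul fox eats Z zero eats mul ⇒ fox eats mul mul mul fox eats mul mul fox eats mul Z mul zero eats mul ⇒ fox eats mul mul mul fox eats mul mul fox eats mul fox mul zero eats mul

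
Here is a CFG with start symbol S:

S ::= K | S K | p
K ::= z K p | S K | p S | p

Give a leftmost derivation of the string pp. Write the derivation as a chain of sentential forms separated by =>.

S => K   [S ::= K]
K => pS   [K ::= p S]
pS => pK   [S ::= K]
pK => pp   [K ::= p]

S => K => pS => pK => pp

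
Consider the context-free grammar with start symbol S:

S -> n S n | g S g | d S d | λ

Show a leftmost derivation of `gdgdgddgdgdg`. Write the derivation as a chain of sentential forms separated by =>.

S => gSg   [S -> g S g]
gSg => gdSdg   [S -> d S d]
gdSdg => gdgSgdg   [S -> g S g]
gdgSgdg => gdgdSdgdg   [S -> d S d]
gdgdSdgdg => gdgdgSgdgdg   [S -> g S g]
gdgdgSgdgdg => gdgdgdSdgdgdg   [S -> d S d]
gdgdgdSdgdgdg => gdgdgddgdgdg   [S -> λ]

S => gSg => gdSdg => gdgSgdg => gdgdSdgdg => gdgdgSgdgdg => gdgdgdSdgdgdg => gdgdgddgdgdg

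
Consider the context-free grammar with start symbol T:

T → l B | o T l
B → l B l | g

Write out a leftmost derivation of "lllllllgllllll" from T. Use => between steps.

T=>lB=>llBl=>lllBll=>llllBlll=>lllllBllll=>llllllBlllll=>lllllllBllllll=>lllllllgllllll

T => lB   [T → l B]
lB => llBl   [B → l B l]
llBl => lllBll   [B → l B l]
lllBll => llllBlll   [B → l B l]
llllBlll => lllllBllll   [B → l B l]
lllllBllll => llllllBlllll   [B → l B l]
llllllBlllll => lllllllBllllll   [B → l B l]
lllllllBllllll => lllllllgllllll   [B → g]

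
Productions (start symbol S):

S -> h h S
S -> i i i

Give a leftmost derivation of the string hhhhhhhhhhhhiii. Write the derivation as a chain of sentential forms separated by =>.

S => hhS => hhhhS => hhhhhhS => hhhhhhhhS => hhhhhhhhhhS => hhhhhhhhhhhhS => hhhhhhhhhhhhiii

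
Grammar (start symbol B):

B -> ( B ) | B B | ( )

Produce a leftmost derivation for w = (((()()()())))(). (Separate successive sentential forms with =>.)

B=>BB=>(B)B=>((B))B=>(((B)))B=>(((BB)))B=>(((BBB)))B=>(((BBBB)))B=>(((()BBB)))B=>(((()()BB)))B=>(((()()()B)))B=>(((()()()())))B=>(((()()()())))()

B => BB   [B -> B B]
BB => (B)B   [B -> ( B )]
(B)B => ((B))B   [B -> ( B )]
((B))B => (((B)))B   [B -> ( B )]
(((B)))B => (((BB)))B   [B -> B B]
(((BB)))B => (((BBB)))B   [B -> B B]
(((BBB)))B => (((BBBB)))B   [B -> B B]
(((BBBB)))B => (((()BBB)))B   [B -> ( )]
(((()BBB)))B => (((()()BB)))B   [B -> ( )]
(((()()BB)))B => (((()()()B)))B   [B -> ( )]
(((()()()B)))B => (((()()()())))B   [B -> ( )]
(((()()()())))B => (((()()()())))()   [B -> ( )]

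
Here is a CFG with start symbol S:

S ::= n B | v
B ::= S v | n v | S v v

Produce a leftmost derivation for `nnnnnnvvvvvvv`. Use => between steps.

S => nB   [S ::= n B]
nB => nSvv   [B ::= S v v]
nSvv => nnBvv   [S ::= n B]
nnBvv => nnSvvvv   [B ::= S v v]
nnSvvvv => nnnBvvvv   [S ::= n B]
nnnBvvvv => nnnSvvvvv   [B ::= S v]
nnnSvvvvv => nnnnBvvvvv   [S ::= n B]
nnnnBvvvvv => nnnnSvvvvvv   [B ::= S v]
nnnnSvvvvvv => nnnnnBvvvvvv   [S ::= n B]
nnnnnBvvvvvv => nnnnnnvvvvvvv   [B ::= n v]

S => nB => nSvv => nnBvv => nnSvvvv => nnnBvvvv => nnnSvvvvv => nnnnBvvvvv => nnnnSvvvvvv => nnnnnBvvvvvv => nnnnnnvvvvvvv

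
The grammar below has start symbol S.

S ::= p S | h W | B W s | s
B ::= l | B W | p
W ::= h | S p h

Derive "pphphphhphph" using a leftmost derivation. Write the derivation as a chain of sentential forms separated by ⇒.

S ⇒ pS ⇒ ppS ⇒ pphW ⇒ pphSph ⇒ pphpSph ⇒ pphphWph ⇒ pphphSphph ⇒ pphphpSphph ⇒ pphphphWphph ⇒ pphphphhphph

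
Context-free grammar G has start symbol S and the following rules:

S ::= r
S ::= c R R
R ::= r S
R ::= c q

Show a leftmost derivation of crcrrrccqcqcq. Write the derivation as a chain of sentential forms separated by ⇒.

S ⇒ cRR   [S ::= c R R]
cRR ⇒ crSR   [R ::= r S]
crSR ⇒ crcRRR   [S ::= c R R]
crcRRR ⇒ crcrSRR   [R ::= r S]
crcrSRR ⇒ crcrrRR   [S ::= r]
crcrrRR ⇒ crcrrrSR   [R ::= r S]
crcrrrSR ⇒ crcrrrcRRR   [S ::= c R R]
crcrrrcRRR ⇒ crcrrrccqRR   [R ::= c q]
crcrrrccqRR ⇒ crcrrrccqcqR   [R ::= c q]
crcrrrccqcqR ⇒ crcrrrccqcqcq   [R ::= c q]

S⇒cRR⇒crSR⇒crcRRR⇒crcrSRR⇒crcrrRR⇒crcrrrSR⇒crcrrrcRRR⇒crcrrrccqRR⇒crcrrrccqcqR⇒crcrrrccqcqcq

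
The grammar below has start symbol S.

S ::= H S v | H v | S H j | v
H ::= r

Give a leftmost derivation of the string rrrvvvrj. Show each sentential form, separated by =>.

S => SHj   [S ::= S H j]
SHj => HSvHj   [S ::= H S v]
HSvHj => rSvHj   [H ::= r]
rSvHj => rHSvvHj   [S ::= H S v]
rHSvvHj => rrSvvHj   [H ::= r]
rrSvvHj => rrHvvvHj   [S ::= H v]
rrHvvvHj => rrrvvvHj   [H ::= r]
rrrvvvHj => rrrvvvrj   [H ::= r]

S => SHj => HSvHj => rSvHj => rHSvvHj => rrSvvHj => rrHvvvHj => rrrvvvHj => rrrvvvrj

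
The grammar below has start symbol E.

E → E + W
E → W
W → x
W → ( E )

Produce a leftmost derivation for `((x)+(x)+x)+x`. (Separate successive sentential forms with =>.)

E => E+W   [E → E + W]
E+W => W+W   [E → W]
W+W => (E)+W   [W → ( E )]
(E)+W => (E+W)+W   [E → E + W]
(E+W)+W => (E+W+W)+W   [E → E + W]
(E+W+W)+W => (W+W+W)+W   [E → W]
(W+W+W)+W => ((E)+W+W)+W   [W → ( E )]
((E)+W+W)+W => ((W)+W+W)+W   [E → W]
((W)+W+W)+W => ((x)+W+W)+W   [W → x]
((x)+W+W)+W => ((x)+(E)+W)+W   [W → ( E )]
((x)+(E)+W)+W => ((x)+(W)+W)+W   [E → W]
((x)+(W)+W)+W => ((x)+(x)+W)+W   [W → x]
((x)+(x)+W)+W => ((x)+(x)+x)+W   [W → x]
((x)+(x)+x)+W => ((x)+(x)+x)+x   [W → x]

E => E+W => W+W => (E)+W => (E+W)+W => (E+W+W)+W => (W+W+W)+W => ((E)+W+W)+W => ((W)+W+W)+W => ((x)+W+W)+W => ((x)+(E)+W)+W => ((x)+(W)+W)+W => ((x)+(x)+W)+W => ((x)+(x)+x)+W => ((x)+(x)+x)+x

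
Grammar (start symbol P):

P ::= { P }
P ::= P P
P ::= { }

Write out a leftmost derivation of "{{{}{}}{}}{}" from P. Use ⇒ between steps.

P ⇒ PP   [P ::= P P]
PP ⇒ {P}P   [P ::= { P }]
{P}P ⇒ {PP}P   [P ::= P P]
{PP}P ⇒ {{P}P}P   [P ::= { P }]
{{P}P}P ⇒ {{PP}P}P   [P ::= P P]
{{PP}P}P ⇒ {{{}P}P}P   [P ::= { }]
{{{}P}P}P ⇒ {{{}{}}P}P   [P ::= { }]
{{{}{}}P}P ⇒ {{{}{}}{}}P   [P ::= { }]
{{{}{}}{}}P ⇒ {{{}{}}{}}{}   [P ::= { }]

P ⇒ PP ⇒ {P}P ⇒ {PP}P ⇒ {{P}P}P ⇒ {{PP}P}P ⇒ {{{}P}P}P ⇒ {{{}{}}P}P ⇒ {{{}{}}{}}P ⇒ {{{}{}}{}}{}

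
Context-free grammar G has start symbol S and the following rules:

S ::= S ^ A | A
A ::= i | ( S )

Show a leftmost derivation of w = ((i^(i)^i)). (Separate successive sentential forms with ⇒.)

S ⇒ A   [S ::= A]
A ⇒ (S)   [A ::= ( S )]
(S) ⇒ (A)   [S ::= A]
(A) ⇒ ((S))   [A ::= ( S )]
((S)) ⇒ ((S^A))   [S ::= S ^ A]
((S^A)) ⇒ ((S^A^A))   [S ::= S ^ A]
((S^A^A)) ⇒ ((A^A^A))   [S ::= A]
((A^A^A)) ⇒ ((i^A^A))   [A ::= i]
((i^A^A)) ⇒ ((i^(S)^A))   [A ::= ( S )]
((i^(S)^A)) ⇒ ((i^(A)^A))   [S ::= A]
((i^(A)^A)) ⇒ ((i^(i)^A))   [A ::= i]
((i^(i)^A)) ⇒ ((i^(i)^i))   [A ::= i]

S ⇒ A ⇒ (S) ⇒ (A) ⇒ ((S)) ⇒ ((S^A)) ⇒ ((S^A^A)) ⇒ ((A^A^A)) ⇒ ((i^A^A)) ⇒ ((i^(S)^A)) ⇒ ((i^(A)^A)) ⇒ ((i^(i)^A)) ⇒ ((i^(i)^i))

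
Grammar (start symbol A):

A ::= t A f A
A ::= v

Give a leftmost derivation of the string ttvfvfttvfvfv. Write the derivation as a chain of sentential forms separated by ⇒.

A⇒tAfA⇒ttAfAfA⇒ttvfAfA⇒ttvfvfA⇒ttvfvftAfA⇒ttvfvfttAfAfA⇒ttvfvfttvfAfA⇒ttvfvfttvfvfA⇒ttvfvfttvfvfv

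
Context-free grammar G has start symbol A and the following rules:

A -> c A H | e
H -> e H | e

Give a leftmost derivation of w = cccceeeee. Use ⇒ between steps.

A ⇒ cAH   [A -> c A H]
cAH ⇒ ccAHH   [A -> c A H]
ccAHH ⇒ cccAHHH   [A -> c A H]
cccAHHH ⇒ ccccAHHHH   [A -> c A H]
ccccAHHHH ⇒ cccceHHHH   [A -> e]
cccceHHHH ⇒ cccceeHHH   [H -> e]
cccceeHHH ⇒ cccceeeHH   [H -> e]
cccceeeHH ⇒ cccceeeeH   [H -> e]
cccceeeeH ⇒ cccceeeee   [H -> e]

A⇒cAH⇒ccAHH⇒cccAHHH⇒ccccAHHHH⇒cccceHHHH⇒cccceeHHH⇒cccceeeHH⇒cccceeeeH⇒cccceeeee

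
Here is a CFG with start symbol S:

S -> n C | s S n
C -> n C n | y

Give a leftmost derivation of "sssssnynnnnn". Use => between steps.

S => sSn => ssSnn => sssSnnn => ssssSnnnn => sssssSnnnnn => sssssnCnnnnn => sssssnynnnnn

S => sSn   [S -> s S n]
sSn => ssSnn   [S -> s S n]
ssSnn => sssSnnn   [S -> s S n]
sssSnnn => ssssSnnnn   [S -> s S n]
ssssSnnnn => sssssSnnnnn   [S -> s S n]
sssssSnnnnn => sssssnCnnnnn   [S -> n C]
sssssnCnnnnn => sssssnynnnnn   [C -> y]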